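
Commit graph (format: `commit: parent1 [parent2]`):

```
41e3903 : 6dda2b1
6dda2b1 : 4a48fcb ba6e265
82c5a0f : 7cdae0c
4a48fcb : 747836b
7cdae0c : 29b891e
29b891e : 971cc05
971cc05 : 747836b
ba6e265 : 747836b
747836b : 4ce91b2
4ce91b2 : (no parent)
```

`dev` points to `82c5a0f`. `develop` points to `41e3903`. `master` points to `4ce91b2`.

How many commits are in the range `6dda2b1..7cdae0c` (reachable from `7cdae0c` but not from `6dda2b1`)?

Reachable from 7cdae0c: {29b891e, 4ce91b2, 747836b, 7cdae0c, 971cc05}.
Reachable from 6dda2b1: {4a48fcb, 4ce91b2, 6dda2b1, 747836b, ba6e265}.
In 7cdae0c's history but not 6dda2b1's: {29b891e, 7cdae0c, 971cc05} — 3 commits.

3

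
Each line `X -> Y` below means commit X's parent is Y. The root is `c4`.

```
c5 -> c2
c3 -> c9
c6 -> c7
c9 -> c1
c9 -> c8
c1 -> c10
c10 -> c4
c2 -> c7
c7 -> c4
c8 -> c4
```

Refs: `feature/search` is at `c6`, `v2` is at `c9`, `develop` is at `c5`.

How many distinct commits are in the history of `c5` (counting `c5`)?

Walking parent pointers from c5: reachable set = {c2, c4, c5, c7}.
That is 4 commits.

4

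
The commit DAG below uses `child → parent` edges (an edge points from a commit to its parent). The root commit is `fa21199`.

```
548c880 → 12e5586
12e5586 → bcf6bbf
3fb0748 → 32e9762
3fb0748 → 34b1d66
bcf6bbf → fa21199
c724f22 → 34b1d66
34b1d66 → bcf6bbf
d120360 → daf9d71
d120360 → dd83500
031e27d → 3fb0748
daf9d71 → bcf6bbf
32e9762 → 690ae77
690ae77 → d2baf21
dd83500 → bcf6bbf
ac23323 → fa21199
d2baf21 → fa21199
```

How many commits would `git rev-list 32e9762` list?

4

Walking parent pointers from 32e9762: reachable set = {32e9762, 690ae77, d2baf21, fa21199}.
That is 4 commits.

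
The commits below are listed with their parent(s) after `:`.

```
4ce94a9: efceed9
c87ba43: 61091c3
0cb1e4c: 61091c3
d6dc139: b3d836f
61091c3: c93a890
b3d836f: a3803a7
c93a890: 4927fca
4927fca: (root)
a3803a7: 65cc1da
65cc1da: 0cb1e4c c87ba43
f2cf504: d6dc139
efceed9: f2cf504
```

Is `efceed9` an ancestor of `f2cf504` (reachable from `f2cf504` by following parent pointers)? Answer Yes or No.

Ancestors of f2cf504: {0cb1e4c, 4927fca, 61091c3, 65cc1da, a3803a7, b3d836f, c87ba43, c93a890, d6dc139, f2cf504}.
efceed9 is not in that set, so it is not an ancestor of f2cf504.

No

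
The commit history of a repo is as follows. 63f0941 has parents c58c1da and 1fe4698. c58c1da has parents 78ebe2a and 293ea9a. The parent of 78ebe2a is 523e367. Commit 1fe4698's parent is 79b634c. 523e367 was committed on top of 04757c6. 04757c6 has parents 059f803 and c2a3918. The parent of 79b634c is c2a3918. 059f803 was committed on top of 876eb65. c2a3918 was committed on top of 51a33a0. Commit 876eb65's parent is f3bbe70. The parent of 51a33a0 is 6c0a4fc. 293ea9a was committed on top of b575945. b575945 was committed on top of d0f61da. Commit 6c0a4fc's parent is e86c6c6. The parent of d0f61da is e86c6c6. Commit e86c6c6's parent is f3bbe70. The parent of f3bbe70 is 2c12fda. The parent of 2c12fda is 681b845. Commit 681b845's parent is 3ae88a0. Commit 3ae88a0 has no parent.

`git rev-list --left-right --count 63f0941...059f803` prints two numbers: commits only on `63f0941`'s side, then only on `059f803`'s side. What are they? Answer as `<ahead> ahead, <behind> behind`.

14 ahead, 0 behind

Reachable from 63f0941: {04757c6, 059f803, 1fe4698, 293ea9a, 2c12fda, 3ae88a0, 51a33a0, 523e367, 63f0941, 681b845, 6c0a4fc, 78ebe2a, 79b634c, 876eb65, b575945, c2a3918, c58c1da, d0f61da, e86c6c6, f3bbe70}.
Reachable from 059f803: {059f803, 2c12fda, 3ae88a0, 681b845, 876eb65, f3bbe70}.
Only in 63f0941's history (ahead): {04757c6, 1fe4698, 293ea9a, 51a33a0, 523e367, 63f0941, 6c0a4fc, 78ebe2a, 79b634c, b575945, c2a3918, c58c1da, d0f61da, e86c6c6} — 14.
Only in 059f803's history (behind): {} — 0.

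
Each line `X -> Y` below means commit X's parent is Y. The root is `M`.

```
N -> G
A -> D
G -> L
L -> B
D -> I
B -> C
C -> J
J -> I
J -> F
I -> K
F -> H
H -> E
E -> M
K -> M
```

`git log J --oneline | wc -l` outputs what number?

7

Walking parent pointers from J: reachable set = {E, F, H, I, J, K, M}.
That is 7 commits.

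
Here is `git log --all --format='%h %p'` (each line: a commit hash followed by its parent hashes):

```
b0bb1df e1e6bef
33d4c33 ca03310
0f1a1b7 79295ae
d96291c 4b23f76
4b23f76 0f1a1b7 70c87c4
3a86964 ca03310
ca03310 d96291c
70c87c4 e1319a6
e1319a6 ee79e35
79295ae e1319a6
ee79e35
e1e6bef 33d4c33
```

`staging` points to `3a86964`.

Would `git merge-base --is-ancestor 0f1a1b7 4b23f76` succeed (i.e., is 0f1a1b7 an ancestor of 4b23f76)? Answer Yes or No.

Yes

Ancestors of 4b23f76 (commits reachable by following parents): {0f1a1b7, 4b23f76, 70c87c4, 79295ae, e1319a6, ee79e35}.
0f1a1b7 is in that set, so it is an ancestor of 4b23f76.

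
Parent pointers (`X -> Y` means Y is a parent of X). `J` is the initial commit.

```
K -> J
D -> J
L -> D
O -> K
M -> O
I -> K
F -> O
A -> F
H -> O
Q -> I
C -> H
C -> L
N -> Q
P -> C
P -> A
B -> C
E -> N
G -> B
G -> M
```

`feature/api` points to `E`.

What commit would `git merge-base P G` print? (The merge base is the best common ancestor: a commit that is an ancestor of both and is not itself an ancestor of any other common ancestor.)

Ancestors of P: {A, C, D, F, H, J, K, L, O, P}.
Ancestors of G: {B, C, D, G, H, J, K, L, M, O}.
Common ancestors: {C, D, H, J, K, L, O}.
Among these, C is not an ancestor of any other common ancestor — it is the merge base.

C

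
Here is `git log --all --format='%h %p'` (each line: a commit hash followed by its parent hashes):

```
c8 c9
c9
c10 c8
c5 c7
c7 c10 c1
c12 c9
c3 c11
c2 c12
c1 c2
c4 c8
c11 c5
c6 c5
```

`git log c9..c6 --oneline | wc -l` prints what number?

8

Reachable from c6: {c1, c10, c12, c2, c5, c6, c7, c8, c9}.
Reachable from c9: {c9}.
In c6's history but not c9's: {c1, c10, c12, c2, c5, c6, c7, c8} — 8 commits.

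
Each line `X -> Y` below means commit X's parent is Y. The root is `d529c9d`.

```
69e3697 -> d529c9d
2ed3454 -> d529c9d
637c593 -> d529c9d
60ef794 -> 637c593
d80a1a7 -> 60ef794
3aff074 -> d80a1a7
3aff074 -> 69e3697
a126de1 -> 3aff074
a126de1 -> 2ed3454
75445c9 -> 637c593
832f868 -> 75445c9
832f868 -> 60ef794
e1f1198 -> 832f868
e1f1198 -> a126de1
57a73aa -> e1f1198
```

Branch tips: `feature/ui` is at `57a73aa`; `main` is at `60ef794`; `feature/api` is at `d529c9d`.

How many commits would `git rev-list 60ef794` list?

3

Walking parent pointers from 60ef794: reachable set = {60ef794, 637c593, d529c9d}.
That is 3 commits.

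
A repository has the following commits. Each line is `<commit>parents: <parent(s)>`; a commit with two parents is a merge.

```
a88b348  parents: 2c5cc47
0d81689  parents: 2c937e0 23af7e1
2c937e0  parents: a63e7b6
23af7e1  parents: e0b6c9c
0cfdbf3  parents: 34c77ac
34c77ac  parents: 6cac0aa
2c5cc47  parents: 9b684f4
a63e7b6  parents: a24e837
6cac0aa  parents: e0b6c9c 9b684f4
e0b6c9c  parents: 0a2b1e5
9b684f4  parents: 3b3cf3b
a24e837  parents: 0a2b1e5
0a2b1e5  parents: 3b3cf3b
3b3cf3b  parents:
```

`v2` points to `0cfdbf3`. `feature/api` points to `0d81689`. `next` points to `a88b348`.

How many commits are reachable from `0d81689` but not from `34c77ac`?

Reachable from 0d81689: {0a2b1e5, 0d81689, 23af7e1, 2c937e0, 3b3cf3b, a24e837, a63e7b6, e0b6c9c}.
Reachable from 34c77ac: {0a2b1e5, 34c77ac, 3b3cf3b, 6cac0aa, 9b684f4, e0b6c9c}.
In 0d81689's history but not 34c77ac's: {0d81689, 23af7e1, 2c937e0, a24e837, a63e7b6} — 5 commits.

5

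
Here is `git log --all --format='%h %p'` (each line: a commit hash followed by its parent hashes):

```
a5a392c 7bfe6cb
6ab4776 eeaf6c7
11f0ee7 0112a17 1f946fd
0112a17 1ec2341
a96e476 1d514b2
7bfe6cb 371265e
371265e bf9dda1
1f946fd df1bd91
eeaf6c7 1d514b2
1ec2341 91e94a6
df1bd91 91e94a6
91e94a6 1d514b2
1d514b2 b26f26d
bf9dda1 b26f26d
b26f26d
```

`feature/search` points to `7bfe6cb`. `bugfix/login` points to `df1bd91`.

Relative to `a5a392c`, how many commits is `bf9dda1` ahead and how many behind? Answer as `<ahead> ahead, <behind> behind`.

0 ahead, 3 behind

Reachable from bf9dda1: {b26f26d, bf9dda1}.
Reachable from a5a392c: {371265e, 7bfe6cb, a5a392c, b26f26d, bf9dda1}.
Only in bf9dda1's history (ahead): {} — 0.
Only in a5a392c's history (behind): {371265e, 7bfe6cb, a5a392c} — 3.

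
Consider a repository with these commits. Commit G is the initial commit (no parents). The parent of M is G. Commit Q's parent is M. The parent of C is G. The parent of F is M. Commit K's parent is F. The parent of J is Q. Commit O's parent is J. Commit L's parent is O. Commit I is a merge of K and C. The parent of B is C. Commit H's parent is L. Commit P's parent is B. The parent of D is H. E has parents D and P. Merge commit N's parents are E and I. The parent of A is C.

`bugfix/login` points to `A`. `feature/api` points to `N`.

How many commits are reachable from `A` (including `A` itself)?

3

Walking parent pointers from A: reachable set = {A, C, G}.
That is 3 commits.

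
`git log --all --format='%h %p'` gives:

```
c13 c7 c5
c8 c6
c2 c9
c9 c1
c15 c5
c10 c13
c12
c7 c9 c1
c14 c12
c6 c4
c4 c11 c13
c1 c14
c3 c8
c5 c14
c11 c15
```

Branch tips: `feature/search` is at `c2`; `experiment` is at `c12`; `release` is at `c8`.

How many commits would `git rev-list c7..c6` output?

Reachable from c6: {c1, c11, c12, c13, c14, c15, c4, c5, c6, c7, c9}.
Reachable from c7: {c1, c12, c14, c7, c9}.
In c6's history but not c7's: {c11, c13, c15, c4, c5, c6} — 6 commits.

6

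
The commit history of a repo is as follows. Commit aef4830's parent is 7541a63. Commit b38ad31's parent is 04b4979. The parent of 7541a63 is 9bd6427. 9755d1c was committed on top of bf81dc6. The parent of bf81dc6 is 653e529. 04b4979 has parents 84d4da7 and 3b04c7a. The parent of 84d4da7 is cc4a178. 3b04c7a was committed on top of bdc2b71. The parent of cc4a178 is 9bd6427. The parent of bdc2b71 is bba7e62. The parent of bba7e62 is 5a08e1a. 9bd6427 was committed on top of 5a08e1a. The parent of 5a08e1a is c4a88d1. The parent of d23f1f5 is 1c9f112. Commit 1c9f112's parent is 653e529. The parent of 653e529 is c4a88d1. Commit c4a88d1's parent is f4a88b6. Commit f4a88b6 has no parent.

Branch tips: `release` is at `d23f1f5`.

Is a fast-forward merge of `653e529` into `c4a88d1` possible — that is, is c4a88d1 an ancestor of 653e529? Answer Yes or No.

Yes

A fast-forward from c4a88d1 to 653e529 is possible iff c4a88d1 is an ancestor of 653e529.
Ancestors of 653e529: {653e529, c4a88d1, f4a88b6}.
c4a88d1 is among them, so fast-forward is possible.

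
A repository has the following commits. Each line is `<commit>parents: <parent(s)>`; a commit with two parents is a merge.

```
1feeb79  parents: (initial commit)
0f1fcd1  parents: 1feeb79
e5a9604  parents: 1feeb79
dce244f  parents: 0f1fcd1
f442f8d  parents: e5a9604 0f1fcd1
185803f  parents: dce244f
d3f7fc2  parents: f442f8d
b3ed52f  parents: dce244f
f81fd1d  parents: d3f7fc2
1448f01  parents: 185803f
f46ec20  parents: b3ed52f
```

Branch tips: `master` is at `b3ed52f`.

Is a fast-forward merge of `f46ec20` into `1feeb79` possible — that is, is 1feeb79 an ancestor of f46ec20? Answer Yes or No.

Yes

A fast-forward from 1feeb79 to f46ec20 is possible iff 1feeb79 is an ancestor of f46ec20.
Ancestors of f46ec20: {0f1fcd1, 1feeb79, b3ed52f, dce244f, f46ec20}.
1feeb79 is among them, so fast-forward is possible.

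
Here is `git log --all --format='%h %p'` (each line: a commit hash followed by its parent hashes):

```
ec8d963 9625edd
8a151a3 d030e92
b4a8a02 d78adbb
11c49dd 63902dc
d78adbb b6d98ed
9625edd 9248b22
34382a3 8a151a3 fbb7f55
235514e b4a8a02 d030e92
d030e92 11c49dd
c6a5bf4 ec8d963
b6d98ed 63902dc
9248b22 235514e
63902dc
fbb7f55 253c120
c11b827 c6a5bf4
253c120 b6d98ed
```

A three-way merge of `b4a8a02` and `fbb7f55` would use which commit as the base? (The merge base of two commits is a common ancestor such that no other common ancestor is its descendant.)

b6d98ed

Ancestors of b4a8a02: {63902dc, b4a8a02, b6d98ed, d78adbb}.
Ancestors of fbb7f55: {253c120, 63902dc, b6d98ed, fbb7f55}.
Common ancestors: {63902dc, b6d98ed}.
Among these, b6d98ed is not an ancestor of any other common ancestor — it is the merge base.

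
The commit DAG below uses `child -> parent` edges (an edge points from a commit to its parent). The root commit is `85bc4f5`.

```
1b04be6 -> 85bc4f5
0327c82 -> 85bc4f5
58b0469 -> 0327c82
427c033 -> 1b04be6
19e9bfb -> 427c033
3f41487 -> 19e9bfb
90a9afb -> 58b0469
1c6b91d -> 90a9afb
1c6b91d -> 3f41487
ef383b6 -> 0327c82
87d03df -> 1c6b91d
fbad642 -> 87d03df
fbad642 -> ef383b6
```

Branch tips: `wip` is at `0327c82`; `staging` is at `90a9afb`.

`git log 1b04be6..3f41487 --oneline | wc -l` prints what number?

Reachable from 3f41487: {19e9bfb, 1b04be6, 3f41487, 427c033, 85bc4f5}.
Reachable from 1b04be6: {1b04be6, 85bc4f5}.
In 3f41487's history but not 1b04be6's: {19e9bfb, 3f41487, 427c033} — 3 commits.

3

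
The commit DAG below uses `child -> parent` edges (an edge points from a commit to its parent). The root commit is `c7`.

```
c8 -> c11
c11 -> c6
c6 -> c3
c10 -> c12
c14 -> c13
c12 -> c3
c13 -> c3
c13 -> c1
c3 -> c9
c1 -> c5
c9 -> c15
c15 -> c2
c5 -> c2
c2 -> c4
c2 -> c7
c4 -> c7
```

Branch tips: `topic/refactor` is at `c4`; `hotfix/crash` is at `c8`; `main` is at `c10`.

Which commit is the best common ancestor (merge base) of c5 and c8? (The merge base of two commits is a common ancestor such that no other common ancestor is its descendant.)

c2

Ancestors of c5: {c2, c4, c5, c7}.
Ancestors of c8: {c11, c15, c2, c3, c4, c6, c7, c8, c9}.
Common ancestors: {c2, c4, c7}.
Among these, c2 is not an ancestor of any other common ancestor — it is the merge base.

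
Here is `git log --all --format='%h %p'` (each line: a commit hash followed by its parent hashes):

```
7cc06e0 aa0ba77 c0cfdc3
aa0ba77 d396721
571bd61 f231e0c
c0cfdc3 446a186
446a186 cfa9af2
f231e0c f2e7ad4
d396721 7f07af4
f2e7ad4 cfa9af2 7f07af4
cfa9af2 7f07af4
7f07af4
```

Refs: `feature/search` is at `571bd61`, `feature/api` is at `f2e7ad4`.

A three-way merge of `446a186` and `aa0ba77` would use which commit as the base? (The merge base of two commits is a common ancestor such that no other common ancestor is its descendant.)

Ancestors of 446a186: {446a186, 7f07af4, cfa9af2}.
Ancestors of aa0ba77: {7f07af4, aa0ba77, d396721}.
Common ancestors: {7f07af4}.
The only common ancestor is 7f07af4, so it is the merge base.

7f07af4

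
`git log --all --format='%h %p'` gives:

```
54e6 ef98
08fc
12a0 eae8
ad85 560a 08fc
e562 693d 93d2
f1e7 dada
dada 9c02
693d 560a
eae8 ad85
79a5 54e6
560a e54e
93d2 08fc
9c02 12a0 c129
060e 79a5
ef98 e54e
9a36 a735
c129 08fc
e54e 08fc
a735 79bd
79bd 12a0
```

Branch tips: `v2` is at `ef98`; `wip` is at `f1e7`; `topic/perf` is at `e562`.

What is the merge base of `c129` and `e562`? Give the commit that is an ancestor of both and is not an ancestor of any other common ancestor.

Ancestors of c129: {08fc, c129}.
Ancestors of e562: {08fc, 560a, 693d, 93d2, e54e, e562}.
Common ancestors: {08fc}.
The only common ancestor is 08fc, so it is the merge base.

08fc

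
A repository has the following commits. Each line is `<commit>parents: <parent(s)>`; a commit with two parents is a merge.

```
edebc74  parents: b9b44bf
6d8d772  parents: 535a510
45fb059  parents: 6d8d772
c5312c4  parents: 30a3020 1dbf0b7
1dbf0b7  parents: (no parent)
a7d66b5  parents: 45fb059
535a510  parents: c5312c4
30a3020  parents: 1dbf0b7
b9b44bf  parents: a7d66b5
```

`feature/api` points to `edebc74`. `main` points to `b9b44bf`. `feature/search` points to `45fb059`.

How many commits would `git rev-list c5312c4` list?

Walking parent pointers from c5312c4: reachable set = {1dbf0b7, 30a3020, c5312c4}.
That is 3 commits.

3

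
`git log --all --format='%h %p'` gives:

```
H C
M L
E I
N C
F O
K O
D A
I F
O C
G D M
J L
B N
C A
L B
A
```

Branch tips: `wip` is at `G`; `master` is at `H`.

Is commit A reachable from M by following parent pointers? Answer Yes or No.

Ancestors of M (commits reachable by following parents): {A, B, C, L, M, N}.
A is in that set, so it is an ancestor of M.

Yes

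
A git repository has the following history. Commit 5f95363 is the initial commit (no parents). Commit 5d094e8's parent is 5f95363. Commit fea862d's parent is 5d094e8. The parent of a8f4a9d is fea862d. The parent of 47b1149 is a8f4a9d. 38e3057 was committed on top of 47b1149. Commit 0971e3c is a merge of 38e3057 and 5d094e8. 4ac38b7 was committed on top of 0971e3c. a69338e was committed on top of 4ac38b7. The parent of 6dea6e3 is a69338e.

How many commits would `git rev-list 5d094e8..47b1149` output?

3

Reachable from 47b1149: {47b1149, 5d094e8, 5f95363, a8f4a9d, fea862d}.
Reachable from 5d094e8: {5d094e8, 5f95363}.
In 47b1149's history but not 5d094e8's: {47b1149, a8f4a9d, fea862d} — 3 commits.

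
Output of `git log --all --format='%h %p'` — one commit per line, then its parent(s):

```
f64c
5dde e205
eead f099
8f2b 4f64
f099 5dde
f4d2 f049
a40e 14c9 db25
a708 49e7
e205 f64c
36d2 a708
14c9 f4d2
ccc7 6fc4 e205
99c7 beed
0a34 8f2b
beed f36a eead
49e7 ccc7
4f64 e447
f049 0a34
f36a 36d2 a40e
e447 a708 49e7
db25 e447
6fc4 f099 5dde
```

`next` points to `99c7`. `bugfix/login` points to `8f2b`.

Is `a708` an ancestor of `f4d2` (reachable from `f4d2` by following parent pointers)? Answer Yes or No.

Yes

Ancestors of f4d2 (commits reachable by following parents): {0a34, 49e7, 4f64, 5dde, 6fc4, 8f2b, a708, ccc7, e205, e447, f049, f099, f4d2, f64c}.
a708 is in that set, so it is an ancestor of f4d2.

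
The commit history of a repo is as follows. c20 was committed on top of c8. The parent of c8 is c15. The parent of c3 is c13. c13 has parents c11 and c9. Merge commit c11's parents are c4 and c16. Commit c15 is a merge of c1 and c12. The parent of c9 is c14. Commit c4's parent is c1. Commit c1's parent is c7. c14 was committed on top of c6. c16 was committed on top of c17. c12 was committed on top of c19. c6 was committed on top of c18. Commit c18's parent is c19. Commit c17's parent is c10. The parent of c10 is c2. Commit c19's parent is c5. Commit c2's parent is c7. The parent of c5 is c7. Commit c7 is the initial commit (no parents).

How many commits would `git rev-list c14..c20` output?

5

Reachable from c20: {c1, c12, c15, c19, c20, c5, c7, c8}.
Reachable from c14: {c14, c18, c19, c5, c6, c7}.
In c20's history but not c14's: {c1, c12, c15, c20, c8} — 5 commits.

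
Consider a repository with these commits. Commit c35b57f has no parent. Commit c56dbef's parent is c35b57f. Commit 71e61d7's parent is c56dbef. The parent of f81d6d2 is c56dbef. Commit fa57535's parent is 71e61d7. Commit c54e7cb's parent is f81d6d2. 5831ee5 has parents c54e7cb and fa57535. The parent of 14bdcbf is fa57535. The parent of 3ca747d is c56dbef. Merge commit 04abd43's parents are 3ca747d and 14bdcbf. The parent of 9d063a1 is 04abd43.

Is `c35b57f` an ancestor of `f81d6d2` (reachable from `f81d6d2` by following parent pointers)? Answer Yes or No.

Yes

Ancestors of f81d6d2 (commits reachable by following parents): {c35b57f, c56dbef, f81d6d2}.
c35b57f is in that set, so it is an ancestor of f81d6d2.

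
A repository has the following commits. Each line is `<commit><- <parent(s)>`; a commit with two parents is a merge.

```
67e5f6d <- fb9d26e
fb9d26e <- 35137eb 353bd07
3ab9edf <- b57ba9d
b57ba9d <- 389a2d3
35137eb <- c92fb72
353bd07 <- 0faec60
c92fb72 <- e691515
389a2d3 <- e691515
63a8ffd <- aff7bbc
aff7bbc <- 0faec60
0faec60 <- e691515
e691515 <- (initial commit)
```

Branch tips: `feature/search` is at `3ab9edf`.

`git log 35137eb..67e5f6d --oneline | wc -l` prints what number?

4

Reachable from 67e5f6d: {0faec60, 35137eb, 353bd07, 67e5f6d, c92fb72, e691515, fb9d26e}.
Reachable from 35137eb: {35137eb, c92fb72, e691515}.
In 67e5f6d's history but not 35137eb's: {0faec60, 353bd07, 67e5f6d, fb9d26e} — 4 commits.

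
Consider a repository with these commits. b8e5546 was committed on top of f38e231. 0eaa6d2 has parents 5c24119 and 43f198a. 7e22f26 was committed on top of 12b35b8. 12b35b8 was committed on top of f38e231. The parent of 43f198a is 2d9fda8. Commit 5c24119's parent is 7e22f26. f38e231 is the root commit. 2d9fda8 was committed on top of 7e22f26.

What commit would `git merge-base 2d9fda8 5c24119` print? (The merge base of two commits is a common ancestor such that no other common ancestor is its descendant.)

7e22f26

Ancestors of 2d9fda8: {12b35b8, 2d9fda8, 7e22f26, f38e231}.
Ancestors of 5c24119: {12b35b8, 5c24119, 7e22f26, f38e231}.
Common ancestors: {12b35b8, 7e22f26, f38e231}.
Among these, 7e22f26 is not an ancestor of any other common ancestor — it is the merge base.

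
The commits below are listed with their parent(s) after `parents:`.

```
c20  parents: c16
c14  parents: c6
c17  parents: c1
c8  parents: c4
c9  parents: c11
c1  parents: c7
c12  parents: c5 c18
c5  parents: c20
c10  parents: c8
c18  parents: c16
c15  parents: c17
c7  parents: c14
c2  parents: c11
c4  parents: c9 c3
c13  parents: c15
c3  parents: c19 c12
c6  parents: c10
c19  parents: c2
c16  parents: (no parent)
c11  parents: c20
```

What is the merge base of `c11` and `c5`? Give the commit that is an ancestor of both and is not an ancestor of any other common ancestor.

Ancestors of c11: {c11, c16, c20}.
Ancestors of c5: {c16, c20, c5}.
Common ancestors: {c16, c20}.
Among these, c20 is not an ancestor of any other common ancestor — it is the merge base.

c20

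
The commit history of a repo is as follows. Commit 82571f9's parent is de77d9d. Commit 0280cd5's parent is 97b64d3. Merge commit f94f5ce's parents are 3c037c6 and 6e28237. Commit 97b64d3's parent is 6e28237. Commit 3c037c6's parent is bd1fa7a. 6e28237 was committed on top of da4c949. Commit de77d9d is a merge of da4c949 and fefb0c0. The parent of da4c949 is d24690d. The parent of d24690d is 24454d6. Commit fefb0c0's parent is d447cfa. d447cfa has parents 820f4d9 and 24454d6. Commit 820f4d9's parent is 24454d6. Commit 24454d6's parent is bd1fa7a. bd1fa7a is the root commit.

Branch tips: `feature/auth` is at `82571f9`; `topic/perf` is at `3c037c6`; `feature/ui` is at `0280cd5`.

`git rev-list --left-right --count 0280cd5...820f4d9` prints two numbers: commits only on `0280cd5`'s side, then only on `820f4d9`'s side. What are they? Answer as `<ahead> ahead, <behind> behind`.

Reachable from 0280cd5: {0280cd5, 24454d6, 6e28237, 97b64d3, bd1fa7a, d24690d, da4c949}.
Reachable from 820f4d9: {24454d6, 820f4d9, bd1fa7a}.
Only in 0280cd5's history (ahead): {0280cd5, 6e28237, 97b64d3, d24690d, da4c949} — 5.
Only in 820f4d9's history (behind): {820f4d9} — 1.

5 ahead, 1 behind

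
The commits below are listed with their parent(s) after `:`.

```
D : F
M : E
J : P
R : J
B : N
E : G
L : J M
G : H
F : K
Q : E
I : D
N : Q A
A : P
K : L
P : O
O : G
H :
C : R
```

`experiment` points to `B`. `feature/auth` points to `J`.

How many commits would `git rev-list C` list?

7

Walking parent pointers from C: reachable set = {C, G, H, J, O, P, R}.
That is 7 commits.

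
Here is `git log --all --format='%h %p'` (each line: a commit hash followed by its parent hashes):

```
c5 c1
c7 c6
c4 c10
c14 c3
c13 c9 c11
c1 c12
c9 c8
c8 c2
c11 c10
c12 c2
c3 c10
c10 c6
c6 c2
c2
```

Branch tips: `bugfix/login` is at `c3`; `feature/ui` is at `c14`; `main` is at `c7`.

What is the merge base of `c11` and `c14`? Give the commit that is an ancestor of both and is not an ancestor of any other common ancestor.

c10

Ancestors of c11: {c10, c11, c2, c6}.
Ancestors of c14: {c10, c14, c2, c3, c6}.
Common ancestors: {c10, c2, c6}.
Among these, c10 is not an ancestor of any other common ancestor — it is the merge base.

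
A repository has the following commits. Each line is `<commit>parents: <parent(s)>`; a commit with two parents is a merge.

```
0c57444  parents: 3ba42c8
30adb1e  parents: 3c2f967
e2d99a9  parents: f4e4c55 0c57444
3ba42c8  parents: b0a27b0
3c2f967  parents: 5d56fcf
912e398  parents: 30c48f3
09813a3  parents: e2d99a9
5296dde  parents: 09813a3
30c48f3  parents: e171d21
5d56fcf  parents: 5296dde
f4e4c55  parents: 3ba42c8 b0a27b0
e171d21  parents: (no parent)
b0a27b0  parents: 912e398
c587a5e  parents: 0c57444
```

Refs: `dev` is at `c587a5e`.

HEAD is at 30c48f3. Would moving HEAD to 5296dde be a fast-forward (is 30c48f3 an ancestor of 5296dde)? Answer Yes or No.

A fast-forward from 30c48f3 to 5296dde is possible iff 30c48f3 is an ancestor of 5296dde.
Ancestors of 5296dde: {09813a3, 0c57444, 30c48f3, 3ba42c8, 5296dde, 912e398, b0a27b0, e171d21, e2d99a9, f4e4c55}.
30c48f3 is among them, so fast-forward is possible.

Yes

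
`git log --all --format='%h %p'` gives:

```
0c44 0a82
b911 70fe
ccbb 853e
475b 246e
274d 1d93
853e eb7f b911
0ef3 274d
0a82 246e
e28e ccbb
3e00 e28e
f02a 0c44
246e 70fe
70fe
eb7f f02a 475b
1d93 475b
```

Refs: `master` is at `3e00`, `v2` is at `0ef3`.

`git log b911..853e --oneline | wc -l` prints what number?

7

Reachable from 853e: {0a82, 0c44, 246e, 475b, 70fe, 853e, b911, eb7f, f02a}.
Reachable from b911: {70fe, b911}.
In 853e's history but not b911's: {0a82, 0c44, 246e, 475b, 853e, eb7f, f02a} — 7 commits.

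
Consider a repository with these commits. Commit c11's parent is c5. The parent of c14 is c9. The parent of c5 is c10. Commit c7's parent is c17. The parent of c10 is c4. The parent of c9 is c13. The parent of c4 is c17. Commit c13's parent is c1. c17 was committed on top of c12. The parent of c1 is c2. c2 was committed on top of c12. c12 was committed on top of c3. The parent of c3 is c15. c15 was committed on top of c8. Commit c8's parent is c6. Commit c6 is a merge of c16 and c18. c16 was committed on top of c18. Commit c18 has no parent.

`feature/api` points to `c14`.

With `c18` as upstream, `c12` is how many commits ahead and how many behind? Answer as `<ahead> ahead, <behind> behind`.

Reachable from c12: {c12, c15, c16, c18, c3, c6, c8}.
Reachable from c18: {c18}.
Only in c12's history (ahead): {c12, c15, c16, c3, c6, c8} — 6.
Only in c18's history (behind): {} — 0.

6 ahead, 0 behind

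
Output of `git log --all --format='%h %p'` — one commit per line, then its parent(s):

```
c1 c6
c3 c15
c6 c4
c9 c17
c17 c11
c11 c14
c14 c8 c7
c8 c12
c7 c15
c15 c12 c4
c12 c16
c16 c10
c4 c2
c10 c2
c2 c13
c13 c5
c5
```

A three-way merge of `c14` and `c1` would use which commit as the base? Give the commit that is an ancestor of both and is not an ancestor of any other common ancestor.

Ancestors of c14: {c10, c12, c13, c14, c15, c16, c2, c4, c5, c7, c8}.
Ancestors of c1: {c1, c13, c2, c4, c5, c6}.
Common ancestors: {c13, c2, c4, c5}.
Among these, c4 is not an ancestor of any other common ancestor — it is the merge base.

c4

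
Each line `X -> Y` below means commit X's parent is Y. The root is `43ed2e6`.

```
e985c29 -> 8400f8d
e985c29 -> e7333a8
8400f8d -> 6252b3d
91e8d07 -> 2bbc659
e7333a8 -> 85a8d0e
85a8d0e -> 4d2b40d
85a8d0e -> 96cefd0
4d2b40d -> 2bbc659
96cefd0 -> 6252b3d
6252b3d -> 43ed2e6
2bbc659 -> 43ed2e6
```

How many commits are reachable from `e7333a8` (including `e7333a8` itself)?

7

Walking parent pointers from e7333a8: reachable set = {2bbc659, 43ed2e6, 4d2b40d, 6252b3d, 85a8d0e, 96cefd0, e7333a8}.
That is 7 commits.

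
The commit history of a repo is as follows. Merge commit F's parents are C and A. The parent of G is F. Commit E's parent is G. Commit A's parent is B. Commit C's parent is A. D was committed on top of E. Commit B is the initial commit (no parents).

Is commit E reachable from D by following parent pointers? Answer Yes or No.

Ancestors of D (commits reachable by following parents): {A, B, C, D, E, F, G}.
E is in that set, so it is an ancestor of D.

Yes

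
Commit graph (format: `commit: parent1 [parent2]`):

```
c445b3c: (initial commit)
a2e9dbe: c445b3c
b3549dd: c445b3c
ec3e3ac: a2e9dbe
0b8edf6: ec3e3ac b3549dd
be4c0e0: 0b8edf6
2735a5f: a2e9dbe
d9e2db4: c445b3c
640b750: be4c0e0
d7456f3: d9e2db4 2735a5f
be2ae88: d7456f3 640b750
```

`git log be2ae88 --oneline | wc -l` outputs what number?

Walking parent pointers from be2ae88: reachable set = {0b8edf6, 2735a5f, 640b750, a2e9dbe, b3549dd, be2ae88, be4c0e0, c445b3c, d7456f3, d9e2db4, ec3e3ac}.
That is 11 commits.

11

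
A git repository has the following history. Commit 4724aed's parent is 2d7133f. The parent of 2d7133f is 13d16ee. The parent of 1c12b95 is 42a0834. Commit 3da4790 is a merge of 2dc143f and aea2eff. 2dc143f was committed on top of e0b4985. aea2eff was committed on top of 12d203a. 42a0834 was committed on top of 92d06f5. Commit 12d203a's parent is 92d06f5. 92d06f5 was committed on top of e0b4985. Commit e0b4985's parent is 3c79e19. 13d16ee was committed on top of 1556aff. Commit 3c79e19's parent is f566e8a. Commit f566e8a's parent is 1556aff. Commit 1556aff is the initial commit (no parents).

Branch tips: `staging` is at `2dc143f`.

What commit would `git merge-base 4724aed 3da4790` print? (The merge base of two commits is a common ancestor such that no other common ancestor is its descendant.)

Ancestors of 4724aed: {13d16ee, 1556aff, 2d7133f, 4724aed}.
Ancestors of 3da4790: {12d203a, 1556aff, 2dc143f, 3c79e19, 3da4790, 92d06f5, aea2eff, e0b4985, f566e8a}.
Common ancestors: {1556aff}.
The only common ancestor is 1556aff, so it is the merge base.

1556aff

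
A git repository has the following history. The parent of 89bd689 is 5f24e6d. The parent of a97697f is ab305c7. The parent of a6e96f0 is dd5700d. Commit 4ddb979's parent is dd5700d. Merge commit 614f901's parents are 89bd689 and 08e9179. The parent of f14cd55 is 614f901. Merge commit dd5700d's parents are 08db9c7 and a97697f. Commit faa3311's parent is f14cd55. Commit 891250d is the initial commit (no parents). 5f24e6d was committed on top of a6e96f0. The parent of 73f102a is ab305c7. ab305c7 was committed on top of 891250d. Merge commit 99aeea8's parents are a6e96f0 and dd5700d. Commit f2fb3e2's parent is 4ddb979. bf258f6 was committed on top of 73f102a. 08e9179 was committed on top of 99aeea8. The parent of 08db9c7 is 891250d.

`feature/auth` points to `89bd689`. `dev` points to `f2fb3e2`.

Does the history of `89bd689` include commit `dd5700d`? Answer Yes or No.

Ancestors of 89bd689 (commits reachable by following parents): {08db9c7, 5f24e6d, 891250d, 89bd689, a6e96f0, a97697f, ab305c7, dd5700d}.
dd5700d is in that set, so it is an ancestor of 89bd689.

Yes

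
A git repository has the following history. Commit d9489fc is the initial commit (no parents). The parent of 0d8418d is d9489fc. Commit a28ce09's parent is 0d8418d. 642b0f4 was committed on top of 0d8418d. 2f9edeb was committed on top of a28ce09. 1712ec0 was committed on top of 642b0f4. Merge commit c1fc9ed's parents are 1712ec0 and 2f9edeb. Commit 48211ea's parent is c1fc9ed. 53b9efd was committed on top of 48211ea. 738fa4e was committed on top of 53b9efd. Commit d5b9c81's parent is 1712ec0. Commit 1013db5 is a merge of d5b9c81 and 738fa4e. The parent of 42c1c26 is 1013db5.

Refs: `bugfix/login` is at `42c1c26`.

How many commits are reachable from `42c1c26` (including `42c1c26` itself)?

Walking parent pointers from 42c1c26: reachable set = {0d8418d, 1013db5, 1712ec0, 2f9edeb, 42c1c26, 48211ea, 53b9efd, 642b0f4, 738fa4e, a28ce09, c1fc9ed, d5b9c81, d9489fc}.
That is 13 commits.

13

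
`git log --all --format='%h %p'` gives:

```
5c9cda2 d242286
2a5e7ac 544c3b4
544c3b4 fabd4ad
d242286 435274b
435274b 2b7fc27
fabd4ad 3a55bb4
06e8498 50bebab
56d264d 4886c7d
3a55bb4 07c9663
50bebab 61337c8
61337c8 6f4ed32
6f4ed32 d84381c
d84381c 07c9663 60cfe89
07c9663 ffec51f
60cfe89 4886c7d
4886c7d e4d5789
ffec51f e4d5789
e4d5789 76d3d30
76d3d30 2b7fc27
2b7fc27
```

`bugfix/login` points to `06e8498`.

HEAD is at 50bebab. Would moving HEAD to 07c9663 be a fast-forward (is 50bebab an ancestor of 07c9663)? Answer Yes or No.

A fast-forward from 50bebab to 07c9663 is possible iff 50bebab is an ancestor of 07c9663.
Ancestors of 07c9663: {07c9663, 2b7fc27, 76d3d30, e4d5789, ffec51f}.
50bebab is not among them, so fast-forward is not possible.

No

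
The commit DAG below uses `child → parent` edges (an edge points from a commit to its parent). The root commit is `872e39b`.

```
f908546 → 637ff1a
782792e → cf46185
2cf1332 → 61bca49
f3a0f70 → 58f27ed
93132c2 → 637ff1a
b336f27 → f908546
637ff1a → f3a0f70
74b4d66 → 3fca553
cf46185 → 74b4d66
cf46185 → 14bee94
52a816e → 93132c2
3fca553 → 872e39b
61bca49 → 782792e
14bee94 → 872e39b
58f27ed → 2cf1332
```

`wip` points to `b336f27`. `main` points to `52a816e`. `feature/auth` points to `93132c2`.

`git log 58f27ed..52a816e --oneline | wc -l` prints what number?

Reachable from 52a816e: {14bee94, 2cf1332, 3fca553, 52a816e, 58f27ed, 61bca49, 637ff1a, 74b4d66, 782792e, 872e39b, 93132c2, cf46185, f3a0f70}.
Reachable from 58f27ed: {14bee94, 2cf1332, 3fca553, 58f27ed, 61bca49, 74b4d66, 782792e, 872e39b, cf46185}.
In 52a816e's history but not 58f27ed's: {52a816e, 637ff1a, 93132c2, f3a0f70} — 4 commits.

4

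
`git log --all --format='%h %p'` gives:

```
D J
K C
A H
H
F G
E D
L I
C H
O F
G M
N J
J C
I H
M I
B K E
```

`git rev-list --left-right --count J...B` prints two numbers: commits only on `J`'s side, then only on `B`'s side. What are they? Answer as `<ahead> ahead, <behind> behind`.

0 ahead, 4 behind

Reachable from J: {C, H, J}.
Reachable from B: {B, C, D, E, H, J, K}.
Only in J's history (ahead): {} — 0.
Only in B's history (behind): {B, D, E, K} — 4.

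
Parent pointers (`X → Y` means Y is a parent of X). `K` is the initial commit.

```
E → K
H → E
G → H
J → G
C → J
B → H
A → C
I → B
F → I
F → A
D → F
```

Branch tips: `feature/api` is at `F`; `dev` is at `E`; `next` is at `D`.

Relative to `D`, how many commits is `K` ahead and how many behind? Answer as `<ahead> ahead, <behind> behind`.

0 ahead, 10 behind

Reachable from K: {K}.
Reachable from D: {A, B, C, D, E, F, G, H, I, J, K}.
Only in K's history (ahead): {} — 0.
Only in D's history (behind): {A, B, C, D, E, F, G, H, I, J} — 10.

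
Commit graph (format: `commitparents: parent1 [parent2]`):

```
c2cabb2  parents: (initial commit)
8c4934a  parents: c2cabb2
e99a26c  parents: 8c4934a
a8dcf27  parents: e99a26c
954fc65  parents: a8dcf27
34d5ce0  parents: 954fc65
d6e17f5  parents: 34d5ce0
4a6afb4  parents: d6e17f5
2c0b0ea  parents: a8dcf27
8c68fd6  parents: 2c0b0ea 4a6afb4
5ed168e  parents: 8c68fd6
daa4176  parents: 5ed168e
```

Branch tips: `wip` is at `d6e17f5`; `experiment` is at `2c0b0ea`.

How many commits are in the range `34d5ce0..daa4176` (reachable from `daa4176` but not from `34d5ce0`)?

6

Reachable from daa4176: {2c0b0ea, 34d5ce0, 4a6afb4, 5ed168e, 8c4934a, 8c68fd6, 954fc65, a8dcf27, c2cabb2, d6e17f5, daa4176, e99a26c}.
Reachable from 34d5ce0: {34d5ce0, 8c4934a, 954fc65, a8dcf27, c2cabb2, e99a26c}.
In daa4176's history but not 34d5ce0's: {2c0b0ea, 4a6afb4, 5ed168e, 8c68fd6, d6e17f5, daa4176} — 6 commits.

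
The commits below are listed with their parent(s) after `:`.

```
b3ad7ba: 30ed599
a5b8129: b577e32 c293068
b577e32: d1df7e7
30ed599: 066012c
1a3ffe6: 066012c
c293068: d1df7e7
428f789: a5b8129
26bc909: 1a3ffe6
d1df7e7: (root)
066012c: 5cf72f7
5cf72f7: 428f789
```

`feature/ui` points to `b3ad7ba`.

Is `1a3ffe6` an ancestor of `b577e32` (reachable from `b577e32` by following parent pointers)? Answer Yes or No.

No

Ancestors of b577e32: {b577e32, d1df7e7}.
1a3ffe6 is not in that set, so it is not an ancestor of b577e32.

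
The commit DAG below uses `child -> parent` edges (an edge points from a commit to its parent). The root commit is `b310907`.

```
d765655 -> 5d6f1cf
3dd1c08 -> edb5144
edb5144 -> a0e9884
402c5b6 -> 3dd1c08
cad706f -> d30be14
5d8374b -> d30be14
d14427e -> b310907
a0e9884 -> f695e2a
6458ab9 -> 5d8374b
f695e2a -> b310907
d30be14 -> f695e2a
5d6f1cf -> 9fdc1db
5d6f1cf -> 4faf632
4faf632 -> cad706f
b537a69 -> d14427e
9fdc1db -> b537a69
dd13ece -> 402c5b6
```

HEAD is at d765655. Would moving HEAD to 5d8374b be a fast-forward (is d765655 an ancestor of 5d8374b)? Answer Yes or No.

A fast-forward from d765655 to 5d8374b is possible iff d765655 is an ancestor of 5d8374b.
Ancestors of 5d8374b: {5d8374b, b310907, d30be14, f695e2a}.
d765655 is not among them, so fast-forward is not possible.

No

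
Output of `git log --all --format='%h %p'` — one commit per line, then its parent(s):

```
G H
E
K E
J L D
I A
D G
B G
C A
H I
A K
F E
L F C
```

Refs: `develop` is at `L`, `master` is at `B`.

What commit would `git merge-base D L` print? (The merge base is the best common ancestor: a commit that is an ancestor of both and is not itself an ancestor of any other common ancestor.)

A

Ancestors of D: {A, D, E, G, H, I, K}.
Ancestors of L: {A, C, E, F, K, L}.
Common ancestors: {A, E, K}.
Among these, A is not an ancestor of any other common ancestor — it is the merge base.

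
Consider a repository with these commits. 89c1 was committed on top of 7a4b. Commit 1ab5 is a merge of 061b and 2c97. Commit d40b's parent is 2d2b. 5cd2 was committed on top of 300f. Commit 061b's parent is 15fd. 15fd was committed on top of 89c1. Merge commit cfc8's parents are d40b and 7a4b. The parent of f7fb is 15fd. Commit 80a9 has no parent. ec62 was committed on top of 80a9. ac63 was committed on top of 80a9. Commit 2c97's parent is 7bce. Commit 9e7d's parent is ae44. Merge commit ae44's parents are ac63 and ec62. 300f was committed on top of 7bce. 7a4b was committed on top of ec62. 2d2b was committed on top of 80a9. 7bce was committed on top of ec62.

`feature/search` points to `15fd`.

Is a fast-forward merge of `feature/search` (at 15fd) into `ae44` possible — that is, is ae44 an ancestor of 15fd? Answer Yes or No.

A fast-forward from ae44 to 15fd is possible iff ae44 is an ancestor of 15fd.
Ancestors of 15fd: {15fd, 7a4b, 80a9, 89c1, ec62}.
ae44 is not among them, so fast-forward is not possible.

No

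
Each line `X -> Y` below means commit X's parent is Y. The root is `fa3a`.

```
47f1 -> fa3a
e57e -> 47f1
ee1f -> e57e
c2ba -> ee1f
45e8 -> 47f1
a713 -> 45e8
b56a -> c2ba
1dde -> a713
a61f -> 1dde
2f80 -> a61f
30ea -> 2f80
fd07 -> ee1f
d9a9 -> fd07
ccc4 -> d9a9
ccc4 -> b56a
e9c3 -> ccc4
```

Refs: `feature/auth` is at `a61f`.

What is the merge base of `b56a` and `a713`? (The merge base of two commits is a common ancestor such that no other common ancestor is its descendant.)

Ancestors of b56a: {47f1, b56a, c2ba, e57e, ee1f, fa3a}.
Ancestors of a713: {45e8, 47f1, a713, fa3a}.
Common ancestors: {47f1, fa3a}.
Among these, 47f1 is not an ancestor of any other common ancestor — it is the merge base.

47f1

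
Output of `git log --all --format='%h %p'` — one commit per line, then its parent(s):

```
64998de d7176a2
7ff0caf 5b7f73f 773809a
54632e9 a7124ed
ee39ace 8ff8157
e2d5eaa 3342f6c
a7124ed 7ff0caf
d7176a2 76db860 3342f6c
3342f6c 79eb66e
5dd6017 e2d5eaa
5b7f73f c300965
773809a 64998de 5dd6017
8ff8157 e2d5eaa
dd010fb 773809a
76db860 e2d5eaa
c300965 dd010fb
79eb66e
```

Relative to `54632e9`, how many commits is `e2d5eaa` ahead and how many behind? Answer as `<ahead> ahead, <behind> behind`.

0 ahead, 11 behind

Reachable from e2d5eaa: {3342f6c, 79eb66e, e2d5eaa}.
Reachable from 54632e9: {3342f6c, 54632e9, 5b7f73f, 5dd6017, 64998de, 76db860, 773809a, 79eb66e, 7ff0caf, a7124ed, c300965, d7176a2, dd010fb, e2d5eaa}.
Only in e2d5eaa's history (ahead): {} — 0.
Only in 54632e9's history (behind): {54632e9, 5b7f73f, 5dd6017, 64998de, 76db860, 773809a, 7ff0caf, a7124ed, c300965, d7176a2, dd010fb} — 11.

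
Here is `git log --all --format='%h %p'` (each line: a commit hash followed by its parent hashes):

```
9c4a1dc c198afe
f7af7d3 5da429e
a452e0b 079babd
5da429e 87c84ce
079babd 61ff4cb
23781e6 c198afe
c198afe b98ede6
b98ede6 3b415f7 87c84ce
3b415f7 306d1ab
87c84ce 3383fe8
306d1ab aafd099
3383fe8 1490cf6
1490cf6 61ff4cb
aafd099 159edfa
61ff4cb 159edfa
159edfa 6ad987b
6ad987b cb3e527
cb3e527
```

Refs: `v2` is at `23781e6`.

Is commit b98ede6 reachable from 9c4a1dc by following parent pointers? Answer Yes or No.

Yes

Ancestors of 9c4a1dc (commits reachable by following parents): {1490cf6, 159edfa, 306d1ab, 3383fe8, 3b415f7, 61ff4cb, 6ad987b, 87c84ce, 9c4a1dc, aafd099, b98ede6, c198afe, cb3e527}.
b98ede6 is in that set, so it is an ancestor of 9c4a1dc.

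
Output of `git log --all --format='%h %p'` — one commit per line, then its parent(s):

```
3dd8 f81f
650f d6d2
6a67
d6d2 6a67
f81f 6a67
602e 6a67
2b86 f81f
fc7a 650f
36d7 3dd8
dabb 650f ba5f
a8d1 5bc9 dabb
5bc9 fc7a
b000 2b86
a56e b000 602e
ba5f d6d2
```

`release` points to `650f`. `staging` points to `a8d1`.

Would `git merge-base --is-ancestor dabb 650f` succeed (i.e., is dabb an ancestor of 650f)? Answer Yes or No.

No

Ancestors of 650f: {650f, 6a67, d6d2}.
dabb is not in that set, so it is not an ancestor of 650f.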